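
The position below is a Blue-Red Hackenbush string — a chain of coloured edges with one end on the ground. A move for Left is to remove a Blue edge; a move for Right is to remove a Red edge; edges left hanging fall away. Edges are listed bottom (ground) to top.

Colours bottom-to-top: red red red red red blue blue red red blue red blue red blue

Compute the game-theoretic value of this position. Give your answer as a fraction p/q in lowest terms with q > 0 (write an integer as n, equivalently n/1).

edge 1 of 14 (red): {  | 0 } = -1
edge 2 of 14 (red): {  | -1,0 } = -2
edge 3 of 14 (red): {  | -2,-1,0 } = -3
edge 4 of 14 (red): {  | -3,-2,-1,0 } = -4
edge 5 of 14 (red): {  | -4,-3,-2,-1,0 } = -5
edge 6 of 14 (blue): { -5 | -4,-3,-2,-1,0 } = -9/2
edge 7 of 14 (blue): { -5,-9/2 | -4,-3,-2,-1,0 } = -17/4
edge 8 of 14 (red): { -5,-9/2 | -17/4,-4,-3,-2,-1,0 } = -35/8
edge 9 of 14 (red): { -5,-9/2 | -35/8,-17/4,-4,-3,-2,-1,0 } = -71/16
edge 10 of 14 (blue): { -5,-9/2,-71/16 | -35/8,-17/4,-4,-3,-2,-1,0 } = -141/32
edge 11 of 14 (red): { -5,-9/2,-71/16 | -141/32,-35/8,-17/4,-4,-3,-2,-1,0 } = -283/64
edge 12 of 14 (blue): { -5,-9/2,-71/16,-283/64 | -141/32,-35/8,-17/4,-4,-3,-2,-1,0 } = -565/128
edge 13 of 14 (red): { -5,-9/2,-71/16,-283/64 | -565/128,-141/32,-35/8,-17/4,-4,-3,-2,-1,0 } = -1131/256
edge 14 of 14 (blue): { -5,-9/2,-71/16,-283/64,-1131/256 | -565/128,-141/32,-35/8,-17/4,-4,-3,-2,-1,0 } = -2261/512

-2261/512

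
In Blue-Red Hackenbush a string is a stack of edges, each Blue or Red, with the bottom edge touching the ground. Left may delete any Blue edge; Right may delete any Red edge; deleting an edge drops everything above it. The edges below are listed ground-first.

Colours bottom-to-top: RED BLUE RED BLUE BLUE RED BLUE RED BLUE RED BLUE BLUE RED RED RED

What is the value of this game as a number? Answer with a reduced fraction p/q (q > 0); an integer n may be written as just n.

-9551/16384

G(R) = { — | 0 } → -1
G(RB) = { -1 | 0 } → -1/2
G(RBR) = { -1 | -1/2, 0 } → -3/4
G(RBRB) = { -1, -3/4 | -1/2, 0 } → -5/8
G(RBRBB) = { -1, -3/4, -5/8 | -1/2, 0 } → -9/16
G(RBRBBR) = { -1, -3/4, -5/8 | -9/16, -1/2, 0 } → -19/32
G(RBRBBRB) = { -1, -3/4, -5/8, -19/32 | -9/16, -1/2, 0 } → -37/64
G(RBRBBRBR) = { -1, -3/4, -5/8, -19/32 | -37/64, -9/16, -1/2, 0 } → -75/128
G(RBRBBRBRB) = { -1, -3/4, -5/8, -19/32, -75/128 | -37/64, -9/16, -1/2, 0 } → -149/256
G(RBRBBRBRBR) = { -1, -3/4, -5/8, -19/32, -75/128 | -149/256, -37/64, -9/16, -1/2, 0 } → -299/512
G(RBRBBRBRBRB) = { -1, -3/4, -5/8, -19/32, -75/128, -299/512 | -149/256, -37/64, -9/16, -1/2, 0 } → -597/1024
G(RBRBBRBRBRBB) = { -1, -3/4, -5/8, -19/32, -75/128, -299/512, -597/1024 | -149/256, -37/64, -9/16, -1/2, 0 } → -1193/2048
G(RBRBBRBRBRBBR) = { -1, -3/4, -5/8, -19/32, -75/128, -299/512, -597/1024 | -1193/2048, -149/256, -37/64, -9/16, -1/2, 0 } → -2387/4096
G(RBRBBRBRBRBBRR) = { -1, -3/4, -5/8, -19/32, -75/128, -299/512, -597/1024 | -2387/4096, -1193/2048, -149/256, -37/64, -9/16, -1/2, 0 } → -4775/8192
G(RBRBBRBRBRBBRRR) = { -1, -3/4, -5/8, -19/32, -75/128, -299/512, -597/1024 | -4775/8192, -2387/4096, -1193/2048, -149/256, -37/64, -9/16, -1/2, 0 } → -9551/16384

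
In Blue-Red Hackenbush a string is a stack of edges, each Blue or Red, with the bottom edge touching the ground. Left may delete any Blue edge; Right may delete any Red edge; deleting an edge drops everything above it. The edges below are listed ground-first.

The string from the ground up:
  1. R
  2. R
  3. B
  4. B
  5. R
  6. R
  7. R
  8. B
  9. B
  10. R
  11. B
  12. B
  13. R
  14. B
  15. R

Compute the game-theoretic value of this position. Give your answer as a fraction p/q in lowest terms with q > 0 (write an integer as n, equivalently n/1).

Recurse on prefixes of the 15-edge string R R B B R R R B B R B B R B R:
R: Left { (no moves) }, Right { 0 } → simplest -1
RR: Left { (no moves) }, Right { -1 0 } → simplest -2
RRB: Left { -2 }, Right { -1 0 } → simplest -3/2
RRBB: Left { -2 -3/2 }, Right { -1 0 } → simplest -5/4
RRBBR: Left { -2 -3/2 }, Right { -5/4 -1 0 } → simplest -11/8
RRBBRR: Left { -2 -3/2 }, Right { -11/8 -5/4 -1 0 } → simplest -23/16
RRBBRRR: Left { -2 -3/2 }, Right { -23/16 -11/8 -5/4 -1 0 } → simplest -47/32
RRBBRRRB: Left { -2 -3/2 -47/32 }, Right { -23/16 -11/8 -5/4 -1 0 } → simplest -93/64
RRBBRRRBB: Left { -2 -3/2 -47/32 -93/64 }, Right { -23/16 -11/8 -5/4 -1 0 } → simplest -185/128
RRBBRRRBBR: Left { -2 -3/2 -47/32 -93/64 }, Right { -185/128 -23/16 -11/8 -5/4 -1 0 } → simplest -371/256
RRBBRRRBBRB: Left { -2 -3/2 -47/32 -93/64 -371/256 }, Right { -185/128 -23/16 -11/8 -5/4 -1 0 } → simplest -741/512
RRBBRRRBBRBB: Left { -2 -3/2 -47/32 -93/64 -371/256 -741/512 }, Right { -185/128 -23/16 -11/8 -5/4 -1 0 } → simplest -1481/1024
RRBBRRRBBRBBR: Left { -2 -3/2 -47/32 -93/64 -371/256 -741/512 }, Right { -1481/1024 -185/128 -23/16 -11/8 -5/4 -1 0 } → simplest -2963/2048
RRBBRRRBBRBBRB: Left { -2 -3/2 -47/32 -93/64 -371/256 -741/512 -2963/2048 }, Right { -1481/1024 -185/128 -23/16 -11/8 -5/4 -1 0 } → simplest -5925/4096
RRBBRRRBBRBBRBR: Left { -2 -3/2 -47/32 -93/64 -371/256 -741/512 -2963/2048 }, Right { -5925/4096 -1481/1024 -185/128 -23/16 -11/8 -5/4 -1 0 } → simplest -11851/8192

-11851/8192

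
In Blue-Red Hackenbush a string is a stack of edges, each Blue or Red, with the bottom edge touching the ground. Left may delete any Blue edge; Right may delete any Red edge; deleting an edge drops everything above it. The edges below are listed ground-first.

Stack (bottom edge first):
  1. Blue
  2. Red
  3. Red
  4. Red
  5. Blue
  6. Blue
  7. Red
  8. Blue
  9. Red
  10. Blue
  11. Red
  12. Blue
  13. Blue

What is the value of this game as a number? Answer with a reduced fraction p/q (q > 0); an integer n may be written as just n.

Build val(s[:k]) for k = 1..13, string s = Blue Red Red Red Blue Blue Red Blue Red Blue Red Blue Blue.
val(B) = { 0 | (no moves) } → 1
val(BR) = { 0 | 1 } → 1/2
val(BRR) = { 0 | 1/2, 1 } → 1/4
val(BRRR) = { 0 | 1/4, 1/2, 1 } → 1/8
val(BRRRB) = { 0, 1/8 | 1/4, 1/2, 1 } → 3/16
val(BRRRBB) = { 0, 1/8, 3/16 | 1/4, 1/2, 1 } → 7/32
val(BRRRBBR) = { 0, 1/8, 3/16 | 7/32, 1/4, 1/2, 1 } → 13/64
val(BRRRBBRB) = { 0, 1/8, 3/16, 13/64 | 7/32, 1/4, 1/2, 1 } → 27/128
val(BRRRBBRBR) = { 0, 1/8, 3/16, 13/64 | 27/128, 7/32, 1/4, 1/2, 1 } → 53/256
val(BRRRBBRBRB) = { 0, 1/8, 3/16, 13/64, 53/256 | 27/128, 7/32, 1/4, 1/2, 1 } → 107/512
val(BRRRBBRBRBR) = { 0, 1/8, 3/16, 13/64, 53/256 | 107/512, 27/128, 7/32, 1/4, 1/2, 1 } → 213/1024
val(BRRRBBRBRBRB) = { 0, 1/8, 3/16, 13/64, 53/256, 213/1024 | 107/512, 27/128, 7/32, 1/4, 1/2, 1 } → 427/2048
val(BRRRBBRBRBRBB) = { 0, 1/8, 3/16, 13/64, 53/256, 213/1024, 427/2048 | 107/512, 27/128, 7/32, 1/4, 1/2, 1 } → 855/4096

855/4096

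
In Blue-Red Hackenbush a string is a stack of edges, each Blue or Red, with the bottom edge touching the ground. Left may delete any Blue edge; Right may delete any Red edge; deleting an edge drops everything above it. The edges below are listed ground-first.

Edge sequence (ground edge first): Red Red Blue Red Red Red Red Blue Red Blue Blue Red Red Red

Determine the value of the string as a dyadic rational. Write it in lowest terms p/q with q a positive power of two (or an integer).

-8015/4096

Build v(s[:k]) for k = 1..14, string s = Red Red Blue Red Red Red Red Blue Red Blue Blue Red Red Red.
R: Left { ∅ }, Right { 0 } -> simplest -1
RR: Left { ∅ }, Right { -1; 0 } -> simplest -2
RRB: Left { -2 }, Right { -1; 0 } -> simplest -3/2
RRBR: Left { -2 }, Right { -3/2; -1; 0 } -> simplest -7/4
RRBRR: Left { -2 }, Right { -7/4; -3/2; -1; 0 } -> simplest -15/8
RRBRRR: Left { -2 }, Right { -15/8; -7/4; -3/2; -1; 0 } -> simplest -31/16
RRBRRRR: Left { -2 }, Right { -31/16; -15/8; -7/4; -3/2; -1; 0 } -> simplest -63/32
RRBRRRRB: Left { -2; -63/32 }, Right { -31/16; -15/8; -7/4; -3/2; -1; 0 } -> simplest -125/64
RRBRRRRBR: Left { -2; -63/32 }, Right { -125/64; -31/16; -15/8; -7/4; -3/2; -1; 0 } -> simplest -251/128
RRBRRRRBRB: Left { -2; -63/32; -251/128 }, Right { -125/64; -31/16; -15/8; -7/4; -3/2; -1; 0 } -> simplest -501/256
RRBRRRRBRBB: Left { -2; -63/32; -251/128; -501/256 }, Right { -125/64; -31/16; -15/8; -7/4; -3/2; -1; 0 } -> simplest -1001/512
RRBRRRRBRBBR: Left { -2; -63/32; -251/128; -501/256 }, Right { -1001/512; -125/64; -31/16; -15/8; -7/4; -3/2; -1; 0 } -> simplest -2003/1024
RRBRRRRBRBBRR: Left { -2; -63/32; -251/128; -501/256 }, Right { -2003/1024; -1001/512; -125/64; -31/16; -15/8; -7/4; -3/2; -1; 0 } -> simplest -4007/2048
RRBRRRRBRBBRRR: Left { -2; -63/32; -251/128; -501/256 }, Right { -4007/2048; -2003/1024; -1001/512; -125/64; -31/16; -15/8; -7/4; -3/2; -1; 0 } -> simplest -8015/4096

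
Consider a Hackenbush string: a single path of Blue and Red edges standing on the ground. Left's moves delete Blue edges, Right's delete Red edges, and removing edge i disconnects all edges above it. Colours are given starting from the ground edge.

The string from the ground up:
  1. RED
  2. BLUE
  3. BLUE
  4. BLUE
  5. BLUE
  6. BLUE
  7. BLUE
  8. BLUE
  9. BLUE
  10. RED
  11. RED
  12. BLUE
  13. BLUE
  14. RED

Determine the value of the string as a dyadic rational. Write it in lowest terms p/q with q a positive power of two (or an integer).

-51/8192

Build value(s[:k]) for k = 1..14, string s = RED BLUE BLUE BLUE BLUE BLUE BLUE BLUE BLUE RED RED BLUE BLUE RED.
R: Left { (no moves) }, Right { 0 } = simplest -1
RB: Left { -1 }, Right { 0 } = simplest -1/2
RBB: Left { -1 -1/2 }, Right { 0 } = simplest -1/4
RBBB: Left { -1 -1/2 -1/4 }, Right { 0 } = simplest -1/8
RBBBB: Left { -1 -1/2 -1/4 -1/8 }, Right { 0 } = simplest -1/16
RBBBBB: Left { -1 -1/2 -1/4 -1/8 -1/16 }, Right { 0 } = simplest -1/32
RBBBBBB: Left { -1 -1/2 -1/4 -1/8 -1/16 -1/32 }, Right { 0 } = simplest -1/64
RBBBBBBB: Left { -1 -1/2 -1/4 -1/8 -1/16 -1/32 -1/64 }, Right { 0 } = simplest -1/128
RBBBBBBBB: Left { -1 -1/2 -1/4 -1/8 -1/16 -1/32 -1/64 -1/128 }, Right { 0 } = simplest -1/256
RBBBBBBBBR: Left { -1 -1/2 -1/4 -1/8 -1/16 -1/32 -1/64 -1/128 }, Right { -1/256 0 } = simplest -3/512
RBBBBBBBBRR: Left { -1 -1/2 -1/4 -1/8 -1/16 -1/32 -1/64 -1/128 }, Right { -3/512 -1/256 0 } = simplest -7/1024
RBBBBBBBBRRB: Left { -1 -1/2 -1/4 -1/8 -1/16 -1/32 -1/64 -1/128 -7/1024 }, Right { -3/512 -1/256 0 } = simplest -13/2048
RBBBBBBBBRRBB: Left { -1 -1/2 -1/4 -1/8 -1/16 -1/32 -1/64 -1/128 -7/1024 -13/2048 }, Right { -3/512 -1/256 0 } = simplest -25/4096
RBBBBBBBBRRBBR: Left { -1 -1/2 -1/4 -1/8 -1/16 -1/32 -1/64 -1/128 -7/1024 -13/2048 }, Right { -25/4096 -3/512 -1/256 0 } = simplest -51/8192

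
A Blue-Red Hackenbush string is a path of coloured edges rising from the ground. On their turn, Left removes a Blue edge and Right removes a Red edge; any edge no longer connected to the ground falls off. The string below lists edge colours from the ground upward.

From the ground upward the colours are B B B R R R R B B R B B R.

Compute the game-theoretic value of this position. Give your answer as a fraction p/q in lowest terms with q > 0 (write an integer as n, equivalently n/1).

2157/1024

Build v(s[:k]) for k = 1..13, string s = B B B R R R R B B R B B R.
step 1: add B to get B; options L={ 0 } R={ none } => 1
step 2: add B to get BB; options L={ 0, 1 } R={ none } => 2
step 3: add B to get BBB; options L={ 0, 1, 2 } R={ none } => 3
step 4: add R to get BBBR; options L={ 0, 1, 2 } R={ 3 } => 5/2
step 5: add R to get BBBRR; options L={ 0, 1, 2 } R={ 5/2, 3 } => 9/4
step 6: add R to get BBBRRR; options L={ 0, 1, 2 } R={ 9/4, 5/2, 3 } => 17/8
step 7: add R to get BBBRRRR; options L={ 0, 1, 2 } R={ 17/8, 9/4, 5/2, 3 } => 33/16
step 8: add B to get BBBRRRRB; options L={ 0, 1, 2, 33/16 } R={ 17/8, 9/4, 5/2, 3 } => 67/32
step 9: add B to get BBBRRRRBB; options L={ 0, 1, 2, 33/16, 67/32 } R={ 17/8, 9/4, 5/2, 3 } => 135/64
step 10: add R to get BBBRRRRBBR; options L={ 0, 1, 2, 33/16, 67/32 } R={ 135/64, 17/8, 9/4, 5/2, 3 } => 269/128
step 11: add B to get BBBRRRRBBRB; options L={ 0, 1, 2, 33/16, 67/32, 269/128 } R={ 135/64, 17/8, 9/4, 5/2, 3 } => 539/256
step 12: add B to get BBBRRRRBBRBB; options L={ 0, 1, 2, 33/16, 67/32, 269/128, 539/256 } R={ 135/64, 17/8, 9/4, 5/2, 3 } => 1079/512
step 13: add R to get BBBRRRRBBRBBR; options L={ 0, 1, 2, 33/16, 67/32, 269/128, 539/256 } R={ 1079/512, 135/64, 17/8, 9/4, 5/2, 3 } => 2157/1024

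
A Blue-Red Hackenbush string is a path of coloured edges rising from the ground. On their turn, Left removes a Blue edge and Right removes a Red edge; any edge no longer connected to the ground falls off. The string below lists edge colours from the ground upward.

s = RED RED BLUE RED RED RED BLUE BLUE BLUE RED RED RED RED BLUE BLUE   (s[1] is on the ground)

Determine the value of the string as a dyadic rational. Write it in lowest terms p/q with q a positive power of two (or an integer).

Recurse on prefixes of the 15-edge string RED RED BLUE RED RED RED BLUE BLUE BLUE RED RED RED RED BLUE BLUE:
G(R) = { · | 0 } -> -1
G(RR) = { · | -1; 0 } -> -2
G(RRB) = { -2 | -1; 0 } -> -3/2
G(RRBR) = { -2 | -3/2; -1; 0 } -> -7/4
G(RRBRR) = { -2 | -7/4; -3/2; -1; 0 } -> -15/8
G(RRBRRR) = { -2 | -15/8; -7/4; -3/2; -1; 0 } -> -31/16
G(RRBRRRB) = { -2; -31/16 | -15/8; -7/4; -3/2; -1; 0 } -> -61/32
G(RRBRRRBB) = { -2; -31/16; -61/32 | -15/8; -7/4; -3/2; -1; 0 } -> -121/64
G(RRBRRRBBB) = { -2; -31/16; -61/32; -121/64 | -15/8; -7/4; -3/2; -1; 0 } -> -241/128
G(RRBRRRBBBR) = { -2; -31/16; -61/32; -121/64 | -241/128; -15/8; -7/4; -3/2; -1; 0 } -> -483/256
G(RRBRRRBBBRR) = { -2; -31/16; -61/32; -121/64 | -483/256; -241/128; -15/8; -7/4; -3/2; -1; 0 } -> -967/512
G(RRBRRRBBBRRR) = { -2; -31/16; -61/32; -121/64 | -967/512; -483/256; -241/128; -15/8; -7/4; -3/2; -1; 0 } -> -1935/1024
G(RRBRRRBBBRRRR) = { -2; -31/16; -61/32; -121/64 | -1935/1024; -967/512; -483/256; -241/128; -15/8; -7/4; -3/2; -1; 0 } -> -3871/2048
G(RRBRRRBBBRRRRB) = { -2; -31/16; -61/32; -121/64; -3871/2048 | -1935/1024; -967/512; -483/256; -241/128; -15/8; -7/4; -3/2; -1; 0 } -> -7741/4096
G(RRBRRRBBBRRRRBB) = { -2; -31/16; -61/32; -121/64; -3871/2048; -7741/4096 | -1935/1024; -967/512; -483/256; -241/128; -15/8; -7/4; -3/2; -1; 0 } -> -15481/8192

-15481/8192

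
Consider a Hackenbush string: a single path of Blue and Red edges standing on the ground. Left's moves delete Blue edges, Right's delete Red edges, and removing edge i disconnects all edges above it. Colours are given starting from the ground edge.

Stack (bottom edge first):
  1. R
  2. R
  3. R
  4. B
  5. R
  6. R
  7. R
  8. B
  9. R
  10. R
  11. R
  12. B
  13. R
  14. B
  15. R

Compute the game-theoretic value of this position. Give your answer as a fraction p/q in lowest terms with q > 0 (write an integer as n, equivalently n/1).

-12011/4096

Build value(s[:k]) for k = 1..15, string s = R R R B R R R B R R R B R B R.
step 1: add R to get R; options L={  } R={ 0 } => -1
step 2: add R to get RR; options L={  } R={ -1,0 } => -2
step 3: add R to get RRR; options L={  } R={ -2,-1,0 } => -3
step 4: add B to get RRRB; options L={ -3 } R={ -2,-1,0 } => -5/2
step 5: add R to get RRRBR; options L={ -3 } R={ -5/2,-2,-1,0 } => -11/4
step 6: add R to get RRRBRR; options L={ -3 } R={ -11/4,-5/2,-2,-1,0 } => -23/8
step 7: add R to get RRRBRRR; options L={ -3 } R={ -23/8,-11/4,-5/2,-2,-1,0 } => -47/16
step 8: add B to get RRRBRRRB; options L={ -3,-47/16 } R={ -23/8,-11/4,-5/2,-2,-1,0 } => -93/32
step 9: add R to get RRRBRRRBR; options L={ -3,-47/16 } R={ -93/32,-23/8,-11/4,-5/2,-2,-1,0 } => -187/64
step 10: add R to get RRRBRRRBRR; options L={ -3,-47/16 } R={ -187/64,-93/32,-23/8,-11/4,-5/2,-2,-1,0 } => -375/128
step 11: add R to get RRRBRRRBRRR; options L={ -3,-47/16 } R={ -375/128,-187/64,-93/32,-23/8,-11/4,-5/2,-2,-1,0 } => -751/256
step 12: add B to get RRRBRRRBRRRB; options L={ -3,-47/16,-751/256 } R={ -375/128,-187/64,-93/32,-23/8,-11/4,-5/2,-2,-1,0 } => -1501/512
step 13: add R to get RRRBRRRBRRRBR; options L={ -3,-47/16,-751/256 } R={ -1501/512,-375/128,-187/64,-93/32,-23/8,-11/4,-5/2,-2,-1,0 } => -3003/1024
step 14: add B to get RRRBRRRBRRRBRB; options L={ -3,-47/16,-751/256,-3003/1024 } R={ -1501/512,-375/128,-187/64,-93/32,-23/8,-11/4,-5/2,-2,-1,0 } => -6005/2048
step 15: add R to get RRRBRRRBRRRBRBR; options L={ -3,-47/16,-751/256,-3003/1024 } R={ -6005/2048,-1501/512,-375/128,-187/64,-93/32,-23/8,-11/4,-5/2,-2,-1,0 } => -12011/4096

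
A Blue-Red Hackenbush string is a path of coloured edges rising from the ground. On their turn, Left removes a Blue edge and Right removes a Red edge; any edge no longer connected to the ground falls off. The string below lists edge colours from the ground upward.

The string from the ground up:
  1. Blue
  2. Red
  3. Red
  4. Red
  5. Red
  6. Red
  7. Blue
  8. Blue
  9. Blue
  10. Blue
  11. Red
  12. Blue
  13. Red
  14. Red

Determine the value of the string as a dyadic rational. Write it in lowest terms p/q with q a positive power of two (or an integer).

489/8192

step 1: add Blue to get B; options L={ 0 } R={ ∅ } → 1
step 2: add Red to get BR; options L={ 0 } R={ 1 } → 1/2
step 3: add Red to get BRR; options L={ 0 } R={ 1/2,1 } → 1/4
step 4: add Red to get BRRR; options L={ 0 } R={ 1/4,1/2,1 } → 1/8
step 5: add Red to get BRRRR; options L={ 0 } R={ 1/8,1/4,1/2,1 } → 1/16
step 6: add Red to get BRRRRR; options L={ 0 } R={ 1/16,1/8,1/4,1/2,1 } → 1/32
step 7: add Blue to get BRRRRRB; options L={ 0,1/32 } R={ 1/16,1/8,1/4,1/2,1 } → 3/64
step 8: add Blue to get BRRRRRBB; options L={ 0,1/32,3/64 } R={ 1/16,1/8,1/4,1/2,1 } → 7/128
step 9: add Blue to get BRRRRRBBB; options L={ 0,1/32,3/64,7/128 } R={ 1/16,1/8,1/4,1/2,1 } → 15/256
step 10: add Blue to get BRRRRRBBBB; options L={ 0,1/32,3/64,7/128,15/256 } R={ 1/16,1/8,1/4,1/2,1 } → 31/512
step 11: add Red to get BRRRRRBBBBR; options L={ 0,1/32,3/64,7/128,15/256 } R={ 31/512,1/16,1/8,1/4,1/2,1 } → 61/1024
step 12: add Blue to get BRRRRRBBBBRB; options L={ 0,1/32,3/64,7/128,15/256,61/1024 } R={ 31/512,1/16,1/8,1/4,1/2,1 } → 123/2048
step 13: add Red to get BRRRRRBBBBRBR; options L={ 0,1/32,3/64,7/128,15/256,61/1024 } R={ 123/2048,31/512,1/16,1/8,1/4,1/2,1 } → 245/4096
step 14: add Red to get BRRRRRBBBBRBRR; options L={ 0,1/32,3/64,7/128,15/256,61/1024 } R={ 245/4096,123/2048,31/512,1/16,1/8,1/4,1/2,1 } → 489/8192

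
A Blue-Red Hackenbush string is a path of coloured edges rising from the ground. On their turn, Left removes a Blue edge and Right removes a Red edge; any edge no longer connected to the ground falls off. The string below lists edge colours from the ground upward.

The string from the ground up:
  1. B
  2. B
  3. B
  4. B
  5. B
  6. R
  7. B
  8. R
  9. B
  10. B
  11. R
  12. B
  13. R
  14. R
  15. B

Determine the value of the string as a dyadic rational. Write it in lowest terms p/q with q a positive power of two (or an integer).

B: Left { 0 }, Right { none } so simplest 1
BB: Left { 0 1 }, Right { none } so simplest 2
BBB: Left { 0 1 2 }, Right { none } so simplest 3
BBBB: Left { 0 1 2 3 }, Right { none } so simplest 4
BBBBB: Left { 0 1 2 3 4 }, Right { none } so simplest 5
BBBBBR: Left { 0 1 2 3 4 }, Right { 5 } so simplest 9/2
BBBBBRB: Left { 0 1 2 3 4 9/2 }, Right { 5 } so simplest 19/4
BBBBBRBR: Left { 0 1 2 3 4 9/2 }, Right { 19/4 5 } so simplest 37/8
BBBBBRBRB: Left { 0 1 2 3 4 9/2 37/8 }, Right { 19/4 5 } so simplest 75/16
BBBBBRBRBB: Left { 0 1 2 3 4 9/2 37/8 75/16 }, Right { 19/4 5 } so simplest 151/32
BBBBBRBRBBR: Left { 0 1 2 3 4 9/2 37/8 75/16 }, Right { 151/32 19/4 5 } so simplest 301/64
BBBBBRBRBBRB: Left { 0 1 2 3 4 9/2 37/8 75/16 301/64 }, Right { 151/32 19/4 5 } so simplest 603/128
BBBBBRBRBBRBR: Left { 0 1 2 3 4 9/2 37/8 75/16 301/64 }, Right { 603/128 151/32 19/4 5 } so simplest 1205/256
BBBBBRBRBBRBRR: Left { 0 1 2 3 4 9/2 37/8 75/16 301/64 }, Right { 1205/256 603/128 151/32 19/4 5 } so simplest 2409/512
BBBBBRBRBBRBRRB: Left { 0 1 2 3 4 9/2 37/8 75/16 301/64 2409/512 }, Right { 1205/256 603/128 151/32 19/4 5 } so simplest 4819/1024

4819/1024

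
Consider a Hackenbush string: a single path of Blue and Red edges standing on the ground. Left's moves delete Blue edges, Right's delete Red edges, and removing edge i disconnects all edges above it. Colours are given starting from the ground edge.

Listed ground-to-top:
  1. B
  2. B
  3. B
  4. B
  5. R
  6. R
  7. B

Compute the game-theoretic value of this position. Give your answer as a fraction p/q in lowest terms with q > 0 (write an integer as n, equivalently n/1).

27/8

Prefix values for B B B B R R B via {L|R} + simplicity:
v_1 [B]  L=[0]  R=[none]  = 1
v_2 [BB]  L=[0, 1]  R=[none]  = 2
v_3 [BBB]  L=[0, 1, 2]  R=[none]  = 3
v_4 [BBBB]  L=[0, 1, 2, 3]  R=[none]  = 4
v_5 [BBBBR]  L=[0, 1, 2, 3]  R=[4]  = 7/2
v_6 [BBBBRR]  L=[0, 1, 2, 3]  R=[7/2, 4]  = 13/4
v_7 [BBBBRRB]  L=[0, 1, 2, 3, 13/4]  R=[7/2, 4]  = 27/8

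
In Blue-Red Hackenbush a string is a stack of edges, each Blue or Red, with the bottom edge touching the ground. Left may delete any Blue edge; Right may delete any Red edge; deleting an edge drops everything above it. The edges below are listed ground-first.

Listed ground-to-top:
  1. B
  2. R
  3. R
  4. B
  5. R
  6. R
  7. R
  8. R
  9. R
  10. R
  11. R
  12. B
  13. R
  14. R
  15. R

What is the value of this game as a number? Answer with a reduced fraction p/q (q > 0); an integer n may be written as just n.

Prefix values for B R R B R R R R R R R B R R R via {L|R} + simplicity:
1 of 15 · B · max L 0 · min R +∞ -> 1
2 of 15 · BR · max L 0 · min R 1 -> 1/2
3 of 15 · BRR · max L 0 · min R 1/2 -> 1/4
4 of 15 · BRRB · max L 1/4 · min R 1/2 -> 3/8
5 of 15 · BRRBR · max L 1/4 · min R 3/8 -> 5/16
6 of 15 · BRRBRR · max L 1/4 · min R 5/16 -> 9/32
7 of 15 · BRRBRRR · max L 1/4 · min R 9/32 -> 17/64
8 of 15 · BRRBRRRR · max L 1/4 · min R 17/64 -> 33/128
9 of 15 · BRRBRRRRR · max L 1/4 · min R 33/128 -> 65/256
10 of 15 · BRRBRRRRRR · max L 1/4 · min R 65/256 -> 129/512
11 of 15 · BRRBRRRRRRR · max L 1/4 · min R 129/512 -> 257/1024
12 of 15 · BRRBRRRRRRRB · max L 257/1024 · min R 129/512 -> 515/2048
13 of 15 · BRRBRRRRRRRBR · max L 257/1024 · min R 515/2048 -> 1029/4096
14 of 15 · BRRBRRRRRRRBRR · max L 257/1024 · min R 1029/4096 -> 2057/8192
15 of 15 · BRRBRRRRRRRBRRR · max L 257/1024 · min R 2057/8192 -> 4113/16384

4113/16384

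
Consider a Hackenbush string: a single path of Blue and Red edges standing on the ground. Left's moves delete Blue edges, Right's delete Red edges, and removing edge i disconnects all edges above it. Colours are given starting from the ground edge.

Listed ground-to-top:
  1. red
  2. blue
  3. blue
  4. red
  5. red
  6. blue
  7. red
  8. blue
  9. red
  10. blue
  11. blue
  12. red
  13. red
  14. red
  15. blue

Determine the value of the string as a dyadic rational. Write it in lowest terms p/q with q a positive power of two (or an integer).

-6813/16384

Recurse on prefixes of the 15-edge string red blue blue red red blue red blue red blue blue red red red blue:
g(r) = { (no moves) | 0 } — -1
g(rb) = { -1 | 0 } — -1/2
g(rbb) = { -1,-1/2 | 0 } — -1/4
g(rbbr) = { -1,-1/2 | -1/4,0 } — -3/8
g(rbbrr) = { -1,-1/2 | -3/8,-1/4,0 } — -7/16
g(rbbrrb) = { -1,-1/2,-7/16 | -3/8,-1/4,0 } — -13/32
g(rbbrrbr) = { -1,-1/2,-7/16 | -13/32,-3/8,-1/4,0 } — -27/64
g(rbbrrbrb) = { -1,-1/2,-7/16,-27/64 | -13/32,-3/8,-1/4,0 } — -53/128
g(rbbrrbrbr) = { -1,-1/2,-7/16,-27/64 | -53/128,-13/32,-3/8,-1/4,0 } — -107/256
g(rbbrrbrbrb) = { -1,-1/2,-7/16,-27/64,-107/256 | -53/128,-13/32,-3/8,-1/4,0 } — -213/512
g(rbbrrbrbrbb) = { -1,-1/2,-7/16,-27/64,-107/256,-213/512 | -53/128,-13/32,-3/8,-1/4,0 } — -425/1024
g(rbbrrbrbrbbr) = { -1,-1/2,-7/16,-27/64,-107/256,-213/512 | -425/1024,-53/128,-13/32,-3/8,-1/4,0 } — -851/2048
g(rbbrrbrbrbbrr) = { -1,-1/2,-7/16,-27/64,-107/256,-213/512 | -851/2048,-425/1024,-53/128,-13/32,-3/8,-1/4,0 } — -1703/4096
g(rbbrrbrbrbbrrr) = { -1,-1/2,-7/16,-27/64,-107/256,-213/512 | -1703/4096,-851/2048,-425/1024,-53/128,-13/32,-3/8,-1/4,0 } — -3407/8192
g(rbbrrbrbrbbrrrb) = { -1,-1/2,-7/16,-27/64,-107/256,-213/512,-3407/8192 | -1703/4096,-851/2048,-425/1024,-53/128,-13/32,-3/8,-1/4,0 } — -6813/16384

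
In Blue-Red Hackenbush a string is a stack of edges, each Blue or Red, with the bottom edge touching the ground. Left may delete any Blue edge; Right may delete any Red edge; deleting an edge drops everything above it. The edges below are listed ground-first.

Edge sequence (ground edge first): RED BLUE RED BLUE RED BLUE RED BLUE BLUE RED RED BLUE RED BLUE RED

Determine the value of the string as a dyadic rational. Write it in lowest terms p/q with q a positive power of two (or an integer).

-10859/16384

Prefix values for RED BLUE RED BLUE RED BLUE RED BLUE BLUE RED RED BLUE RED BLUE RED via {L|R} + simplicity:
1 of 15 · R · max L −∞ · min R 0 -> -1
2 of 15 · RB · max L -1 · min R 0 -> -1/2
3 of 15 · RBR · max L -1 · min R -1/2 -> -3/4
4 of 15 · RBRB · max L -3/4 · min R -1/2 -> -5/8
5 of 15 · RBRBR · max L -3/4 · min R -5/8 -> -11/16
6 of 15 · RBRBRB · max L -11/16 · min R -5/8 -> -21/32
7 of 15 · RBRBRBR · max L -11/16 · min R -21/32 -> -43/64
8 of 15 · RBRBRBRB · max L -43/64 · min R -21/32 -> -85/128
9 of 15 · RBRBRBRBB · max L -85/128 · min R -21/32 -> -169/256
10 of 15 · RBRBRBRBBR · max L -85/128 · min R -169/256 -> -339/512
11 of 15 · RBRBRBRBBRR · max L -85/128 · min R -339/512 -> -679/1024
12 of 15 · RBRBRBRBBRRB · max L -679/1024 · min R -339/512 -> -1357/2048
13 of 15 · RBRBRBRBBRRBR · max L -679/1024 · min R -1357/2048 -> -2715/4096
14 of 15 · RBRBRBRBBRRBRB · max L -2715/4096 · min R -1357/2048 -> -5429/8192
15 of 15 · RBRBRBRBBRRBRBR · max L -2715/4096 · min R -5429/8192 -> -10859/16384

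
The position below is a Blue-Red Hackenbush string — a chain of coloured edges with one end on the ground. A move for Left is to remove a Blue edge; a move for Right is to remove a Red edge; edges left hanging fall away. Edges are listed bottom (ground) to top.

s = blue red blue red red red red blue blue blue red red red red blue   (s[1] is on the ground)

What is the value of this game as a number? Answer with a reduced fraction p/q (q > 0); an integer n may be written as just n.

8643/16384

Prefix values for blue red blue red red red red blue blue blue red red red red blue via {L|R} + simplicity:
b: Left { 0 }, Right { (no moves) } = simplest 1
br: Left { 0 }, Right { 1 } = simplest 1/2
brb: Left { 0; 1/2 }, Right { 1 } = simplest 3/4
brbr: Left { 0; 1/2 }, Right { 3/4; 1 } = simplest 5/8
brbrr: Left { 0; 1/2 }, Right { 5/8; 3/4; 1 } = simplest 9/16
brbrrr: Left { 0; 1/2 }, Right { 9/16; 5/8; 3/4; 1 } = simplest 17/32
brbrrrr: Left { 0; 1/2 }, Right { 17/32; 9/16; 5/8; 3/4; 1 } = simplest 33/64
brbrrrrb: Left { 0; 1/2; 33/64 }, Right { 17/32; 9/16; 5/8; 3/4; 1 } = simplest 67/128
brbrrrrbb: Left { 0; 1/2; 33/64; 67/128 }, Right { 17/32; 9/16; 5/8; 3/4; 1 } = simplest 135/256
brbrrrrbbb: Left { 0; 1/2; 33/64; 67/128; 135/256 }, Right { 17/32; 9/16; 5/8; 3/4; 1 } = simplest 271/512
brbrrrrbbbr: Left { 0; 1/2; 33/64; 67/128; 135/256 }, Right { 271/512; 17/32; 9/16; 5/8; 3/4; 1 } = simplest 541/1024
brbrrrrbbbrr: Left { 0; 1/2; 33/64; 67/128; 135/256 }, Right { 541/1024; 271/512; 17/32; 9/16; 5/8; 3/4; 1 } = simplest 1081/2048
brbrrrrbbbrrr: Left { 0; 1/2; 33/64; 67/128; 135/256 }, Right { 1081/2048; 541/1024; 271/512; 17/32; 9/16; 5/8; 3/4; 1 } = simplest 2161/4096
brbrrrrbbbrrrr: Left { 0; 1/2; 33/64; 67/128; 135/256 }, Right { 2161/4096; 1081/2048; 541/1024; 271/512; 17/32; 9/16; 5/8; 3/4; 1 } = simplest 4321/8192
brbrrrrbbbrrrrb: Left { 0; 1/2; 33/64; 67/128; 135/256; 4321/8192 }, Right { 2161/4096; 1081/2048; 541/1024; 271/512; 17/32; 9/16; 5/8; 3/4; 1 } = simplest 8643/16384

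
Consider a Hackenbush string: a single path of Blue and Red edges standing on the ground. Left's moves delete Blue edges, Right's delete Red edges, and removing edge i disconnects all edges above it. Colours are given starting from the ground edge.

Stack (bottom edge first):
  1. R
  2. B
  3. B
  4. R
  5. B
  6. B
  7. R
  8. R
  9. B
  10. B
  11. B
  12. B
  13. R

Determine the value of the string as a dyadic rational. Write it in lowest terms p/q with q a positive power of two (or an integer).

Build G(s[:k]) for k = 1..13, string s = R B B R B B R R B B B B R.
edge 1 of 13 (R): { — | 0 } -> -1
edge 2 of 13 (B): { -1 | 0 } -> -1/2
edge 3 of 13 (B): { -1 -1/2 | 0 } -> -1/4
edge 4 of 13 (R): { -1 -1/2 | -1/4 0 } -> -3/8
edge 5 of 13 (B): { -1 -1/2 -3/8 | -1/4 0 } -> -5/16
edge 6 of 13 (B): { -1 -1/2 -3/8 -5/16 | -1/4 0 } -> -9/32
edge 7 of 13 (R): { -1 -1/2 -3/8 -5/16 | -9/32 -1/4 0 } -> -19/64
edge 8 of 13 (R): { -1 -1/2 -3/8 -5/16 | -19/64 -9/32 -1/4 0 } -> -39/128
edge 9 of 13 (B): { -1 -1/2 -3/8 -5/16 -39/128 | -19/64 -9/32 -1/4 0 } -> -77/256
edge 10 of 13 (B): { -1 -1/2 -3/8 -5/16 -39/128 -77/256 | -19/64 -9/32 -1/4 0 } -> -153/512
edge 11 of 13 (B): { -1 -1/2 -3/8 -5/16 -39/128 -77/256 -153/512 | -19/64 -9/32 -1/4 0 } -> -305/1024
edge 12 of 13 (B): { -1 -1/2 -3/8 -5/16 -39/128 -77/256 -153/512 -305/1024 | -19/64 -9/32 -1/4 0 } -> -609/2048
edge 13 of 13 (R): { -1 -1/2 -3/8 -5/16 -39/128 -77/256 -153/512 -305/1024 | -609/2048 -19/64 -9/32 -1/4 0 } -> -1219/4096

-1219/4096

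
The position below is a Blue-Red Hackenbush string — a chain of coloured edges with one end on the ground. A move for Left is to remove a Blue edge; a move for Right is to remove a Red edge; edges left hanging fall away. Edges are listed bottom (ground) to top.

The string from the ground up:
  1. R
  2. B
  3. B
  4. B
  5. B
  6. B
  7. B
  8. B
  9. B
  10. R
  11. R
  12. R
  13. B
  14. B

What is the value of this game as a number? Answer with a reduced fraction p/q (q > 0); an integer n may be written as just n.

Recurse on prefixes of the 14-edge string R B B B B B B B B R R R B B:
G_1 [R]  L=[—]  R=[0]  ⇒ -1
G_2 [RB]  L=[-1]  R=[0]  ⇒ -1/2
G_3 [RBB]  L=[-1, -1/2]  R=[0]  ⇒ -1/4
G_4 [RBBB]  L=[-1, -1/2, -1/4]  R=[0]  ⇒ -1/8
G_5 [RBBBB]  L=[-1, -1/2, -1/4, -1/8]  R=[0]  ⇒ -1/16
G_6 [RBBBBB]  L=[-1, -1/2, -1/4, -1/8, -1/16]  R=[0]  ⇒ -1/32
G_7 [RBBBBBB]  L=[-1, -1/2, -1/4, -1/8, -1/16, -1/32]  R=[0]  ⇒ -1/64
G_8 [RBBBBBBB]  L=[-1, -1/2, -1/4, -1/8, -1/16, -1/32, -1/64]  R=[0]  ⇒ -1/128
G_9 [RBBBBBBBB]  L=[-1, -1/2, -1/4, -1/8, -1/16, -1/32, -1/64, -1/128]  R=[0]  ⇒ -1/256
G_10 [RBBBBBBBBR]  L=[-1, -1/2, -1/4, -1/8, -1/16, -1/32, -1/64, -1/128]  R=[-1/256, 0]  ⇒ -3/512
G_11 [RBBBBBBBBRR]  L=[-1, -1/2, -1/4, -1/8, -1/16, -1/32, -1/64, -1/128]  R=[-3/512, -1/256, 0]  ⇒ -7/1024
G_12 [RBBBBBBBBRRR]  L=[-1, -1/2, -1/4, -1/8, -1/16, -1/32, -1/64, -1/128]  R=[-7/1024, -3/512, -1/256, 0]  ⇒ -15/2048
G_13 [RBBBBBBBBRRRB]  L=[-1, -1/2, -1/4, -1/8, -1/16, -1/32, -1/64, -1/128, -15/2048]  R=[-7/1024, -3/512, -1/256, 0]  ⇒ -29/4096
G_14 [RBBBBBBBBRRRBB]  L=[-1, -1/2, -1/4, -1/8, -1/16, -1/32, -1/64, -1/128, -15/2048, -29/4096]  R=[-7/1024, -3/512, -1/256, 0]  ⇒ -57/8192

-57/8192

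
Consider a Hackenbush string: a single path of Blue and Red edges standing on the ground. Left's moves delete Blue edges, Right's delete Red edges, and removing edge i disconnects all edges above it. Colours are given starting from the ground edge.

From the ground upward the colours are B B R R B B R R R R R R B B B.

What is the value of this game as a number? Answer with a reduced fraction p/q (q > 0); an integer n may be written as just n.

Recurse on prefixes of the 15-edge string B B R R B B R R R R R R B B B:
step 1: add B to get B; options L={ 0 } R={ — } = 1
step 2: add B to get BB; options L={ 0,1 } R={ — } = 2
step 3: add R to get BBR; options L={ 0,1 } R={ 2 } = 3/2
step 4: add R to get BBRR; options L={ 0,1 } R={ 3/2,2 } = 5/4
step 5: add B to get BBRRB; options L={ 0,1,5/4 } R={ 3/2,2 } = 11/8
step 6: add B to get BBRRBB; options L={ 0,1,5/4,11/8 } R={ 3/2,2 } = 23/16
step 7: add R to get BBRRBBR; options L={ 0,1,5/4,11/8 } R={ 23/16,3/2,2 } = 45/32
step 8: add R to get BBRRBBRR; options L={ 0,1,5/4,11/8 } R={ 45/32,23/16,3/2,2 } = 89/64
step 9: add R to get BBRRBBRRR; options L={ 0,1,5/4,11/8 } R={ 89/64,45/32,23/16,3/2,2 } = 177/128
step 10: add R to get BBRRBBRRRR; options L={ 0,1,5/4,11/8 } R={ 177/128,89/64,45/32,23/16,3/2,2 } = 353/256
step 11: add R to get BBRRBBRRRRR; options L={ 0,1,5/4,11/8 } R={ 353/256,177/128,89/64,45/32,23/16,3/2,2 } = 705/512
step 12: add R to get BBRRBBRRRRRR; options L={ 0,1,5/4,11/8 } R={ 705/512,353/256,177/128,89/64,45/32,23/16,3/2,2 } = 1409/1024
step 13: add B to get BBRRBBRRRRRRB; options L={ 0,1,5/4,11/8,1409/1024 } R={ 705/512,353/256,177/128,89/64,45/32,23/16,3/2,2 } = 2819/2048
step 14: add B to get BBRRBBRRRRRRBB; options L={ 0,1,5/4,11/8,1409/1024,2819/2048 } R={ 705/512,353/256,177/128,89/64,45/32,23/16,3/2,2 } = 5639/4096
step 15: add B to get BBRRBBRRRRRRBBB; options L={ 0,1,5/4,11/8,1409/1024,2819/2048,5639/4096 } R={ 705/512,353/256,177/128,89/64,45/32,23/16,3/2,2 } = 11279/8192

11279/8192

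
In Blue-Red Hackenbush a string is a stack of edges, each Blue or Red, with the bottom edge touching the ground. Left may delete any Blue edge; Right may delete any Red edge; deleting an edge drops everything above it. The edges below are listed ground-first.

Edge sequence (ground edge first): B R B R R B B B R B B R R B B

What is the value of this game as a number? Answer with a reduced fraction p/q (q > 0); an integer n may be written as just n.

Prefix values for B R B R R B B B R B B R R B B via {L|R} + simplicity:
B: Left { 0 }, Right { none } — simplest 1
BR: Left { 0 }, Right { 1 } — simplest 1/2
BRB: Left { 0, 1/2 }, Right { 1 } — simplest 3/4
BRBR: Left { 0, 1/2 }, Right { 3/4, 1 } — simplest 5/8
BRBRR: Left { 0, 1/2 }, Right { 5/8, 3/4, 1 } — simplest 9/16
BRBRRB: Left { 0, 1/2, 9/16 }, Right { 5/8, 3/4, 1 } — simplest 19/32
BRBRRBB: Left { 0, 1/2, 9/16, 19/32 }, Right { 5/8, 3/4, 1 } — simplest 39/64
BRBRRBBB: Left { 0, 1/2, 9/16, 19/32, 39/64 }, Right { 5/8, 3/4, 1 } — simplest 79/128
BRBRRBBBR: Left { 0, 1/2, 9/16, 19/32, 39/64 }, Right { 79/128, 5/8, 3/4, 1 } — simplest 157/256
BRBRRBBBRB: Left { 0, 1/2, 9/16, 19/32, 39/64, 157/256 }, Right { 79/128, 5/8, 3/4, 1 } — simplest 315/512
BRBRRBBBRBB: Left { 0, 1/2, 9/16, 19/32, 39/64, 157/256, 315/512 }, Right { 79/128, 5/8, 3/4, 1 } — simplest 631/1024
BRBRRBBBRBBR: Left { 0, 1/2, 9/16, 19/32, 39/64, 157/256, 315/512 }, Right { 631/1024, 79/128, 5/8, 3/4, 1 } — simplest 1261/2048
BRBRRBBBRBBRR: Left { 0, 1/2, 9/16, 19/32, 39/64, 157/256, 315/512 }, Right { 1261/2048, 631/1024, 79/128, 5/8, 3/4, 1 } — simplest 2521/4096
BRBRRBBBRBBRRB: Left { 0, 1/2, 9/16, 19/32, 39/64, 157/256, 315/512, 2521/4096 }, Right { 1261/2048, 631/1024, 79/128, 5/8, 3/4, 1 } — simplest 5043/8192
BRBRRBBBRBBRRBB: Left { 0, 1/2, 9/16, 19/32, 39/64, 157/256, 315/512, 2521/4096, 5043/8192 }, Right { 1261/2048, 631/1024, 79/128, 5/8, 3/4, 1 } — simplest 10087/16384

10087/16384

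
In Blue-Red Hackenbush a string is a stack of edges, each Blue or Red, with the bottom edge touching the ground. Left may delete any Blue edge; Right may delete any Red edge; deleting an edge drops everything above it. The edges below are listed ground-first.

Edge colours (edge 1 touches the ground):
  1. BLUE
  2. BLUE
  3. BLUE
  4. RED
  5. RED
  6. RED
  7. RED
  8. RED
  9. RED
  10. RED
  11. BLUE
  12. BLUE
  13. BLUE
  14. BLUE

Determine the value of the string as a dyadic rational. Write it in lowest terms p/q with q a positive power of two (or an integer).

4127/2048

val(B) = { 0 | — } ⇒ 1
val(BB) = { 0; 1 | — } ⇒ 2
val(BBB) = { 0; 1; 2 | — } ⇒ 3
val(BBBR) = { 0; 1; 2 | 3 } ⇒ 5/2
val(BBBRR) = { 0; 1; 2 | 5/2; 3 } ⇒ 9/4
val(BBBRRR) = { 0; 1; 2 | 9/4; 5/2; 3 } ⇒ 17/8
val(BBBRRRR) = { 0; 1; 2 | 17/8; 9/4; 5/2; 3 } ⇒ 33/16
val(BBBRRRRR) = { 0; 1; 2 | 33/16; 17/8; 9/4; 5/2; 3 } ⇒ 65/32
val(BBBRRRRRR) = { 0; 1; 2 | 65/32; 33/16; 17/8; 9/4; 5/2; 3 } ⇒ 129/64
val(BBBRRRRRRR) = { 0; 1; 2 | 129/64; 65/32; 33/16; 17/8; 9/4; 5/2; 3 } ⇒ 257/128
val(BBBRRRRRRRB) = { 0; 1; 2; 257/128 | 129/64; 65/32; 33/16; 17/8; 9/4; 5/2; 3 } ⇒ 515/256
val(BBBRRRRRRRBB) = { 0; 1; 2; 257/128; 515/256 | 129/64; 65/32; 33/16; 17/8; 9/4; 5/2; 3 } ⇒ 1031/512
val(BBBRRRRRRRBBB) = { 0; 1; 2; 257/128; 515/256; 1031/512 | 129/64; 65/32; 33/16; 17/8; 9/4; 5/2; 3 } ⇒ 2063/1024
val(BBBRRRRRRRBBBB) = { 0; 1; 2; 257/128; 515/256; 1031/512; 2063/1024 | 129/64; 65/32; 33/16; 17/8; 9/4; 5/2; 3 } ⇒ 4127/2048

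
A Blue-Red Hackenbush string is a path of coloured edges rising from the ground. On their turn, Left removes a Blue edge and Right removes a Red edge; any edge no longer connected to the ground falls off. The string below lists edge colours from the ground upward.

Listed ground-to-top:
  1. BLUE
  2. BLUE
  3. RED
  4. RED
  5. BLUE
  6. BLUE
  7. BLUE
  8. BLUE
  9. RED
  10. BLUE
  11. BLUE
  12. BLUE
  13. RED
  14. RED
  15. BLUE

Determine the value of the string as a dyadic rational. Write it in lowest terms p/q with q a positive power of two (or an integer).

12147/8192

1 of 15 · B · max L 0 · min R +∞ ⇒ 1
2 of 15 · BB · max L 1 · min R +∞ ⇒ 2
3 of 15 · BBR · max L 1 · min R 2 ⇒ 3/2
4 of 15 · BBRR · max L 1 · min R 3/2 ⇒ 5/4
5 of 15 · BBRRB · max L 5/4 · min R 3/2 ⇒ 11/8
6 of 15 · BBRRBB · max L 11/8 · min R 3/2 ⇒ 23/16
7 of 15 · BBRRBBB · max L 23/16 · min R 3/2 ⇒ 47/32
8 of 15 · BBRRBBBB · max L 47/32 · min R 3/2 ⇒ 95/64
9 of 15 · BBRRBBBBR · max L 47/32 · min R 95/64 ⇒ 189/128
10 of 15 · BBRRBBBBRB · max L 189/128 · min R 95/64 ⇒ 379/256
11 of 15 · BBRRBBBBRBB · max L 379/256 · min R 95/64 ⇒ 759/512
12 of 15 · BBRRBBBBRBBB · max L 759/512 · min R 95/64 ⇒ 1519/1024
13 of 15 · BBRRBBBBRBBBR · max L 759/512 · min R 1519/1024 ⇒ 3037/2048
14 of 15 · BBRRBBBBRBBBRR · max L 759/512 · min R 3037/2048 ⇒ 6073/4096
15 of 15 · BBRRBBBBRBBBRRB · max L 6073/4096 · min R 3037/2048 ⇒ 12147/8192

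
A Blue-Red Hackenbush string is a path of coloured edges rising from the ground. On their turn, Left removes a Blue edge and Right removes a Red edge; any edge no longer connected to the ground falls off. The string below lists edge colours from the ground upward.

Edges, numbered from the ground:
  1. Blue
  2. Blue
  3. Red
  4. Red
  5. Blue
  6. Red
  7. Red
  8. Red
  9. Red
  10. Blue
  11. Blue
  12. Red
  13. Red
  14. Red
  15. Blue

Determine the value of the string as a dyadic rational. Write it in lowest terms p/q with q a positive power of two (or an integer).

10339/8192

Prefix values for Blue Blue Red Red Blue Red Red Red Red Blue Blue Red Red Red Blue via {L|R} + simplicity:
value_1 [B]  L=[0]  R=[∅]  so 1
value_2 [BB]  L=[0 1]  R=[∅]  so 2
value_3 [BBR]  L=[0 1]  R=[2]  so 3/2
value_4 [BBRR]  L=[0 1]  R=[3/2 2]  so 5/4
value_5 [BBRRB]  L=[0 1 5/4]  R=[3/2 2]  so 11/8
value_6 [BBRRBR]  L=[0 1 5/4]  R=[11/8 3/2 2]  so 21/16
value_7 [BBRRBRR]  L=[0 1 5/4]  R=[21/16 11/8 3/2 2]  so 41/32
value_8 [BBRRBRRR]  L=[0 1 5/4]  R=[41/32 21/16 11/8 3/2 2]  so 81/64
value_9 [BBRRBRRRR]  L=[0 1 5/4]  R=[81/64 41/32 21/16 11/8 3/2 2]  so 161/128
value_10 [BBRRBRRRRB]  L=[0 1 5/4 161/128]  R=[81/64 41/32 21/16 11/8 3/2 2]  so 323/256
value_11 [BBRRBRRRRBB]  L=[0 1 5/4 161/128 323/256]  R=[81/64 41/32 21/16 11/8 3/2 2]  so 647/512
value_12 [BBRRBRRRRBBR]  L=[0 1 5/4 161/128 323/256]  R=[647/512 81/64 41/32 21/16 11/8 3/2 2]  so 1293/1024
value_13 [BBRRBRRRRBBRR]  L=[0 1 5/4 161/128 323/256]  R=[1293/1024 647/512 81/64 41/32 21/16 11/8 3/2 2]  so 2585/2048
value_14 [BBRRBRRRRBBRRR]  L=[0 1 5/4 161/128 323/256]  R=[2585/2048 1293/1024 647/512 81/64 41/32 21/16 11/8 3/2 2]  so 5169/4096
value_15 [BBRRBRRRRBBRRRB]  L=[0 1 5/4 161/128 323/256 5169/4096]  R=[2585/2048 1293/1024 647/512 81/64 41/32 21/16 11/8 3/2 2]  so 10339/8192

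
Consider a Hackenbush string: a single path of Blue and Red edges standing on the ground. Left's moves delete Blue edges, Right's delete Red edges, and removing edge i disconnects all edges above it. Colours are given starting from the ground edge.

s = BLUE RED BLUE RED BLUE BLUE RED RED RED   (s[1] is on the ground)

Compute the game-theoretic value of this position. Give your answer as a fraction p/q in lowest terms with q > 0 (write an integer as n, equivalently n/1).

177/256

Prefix values for BLUE RED BLUE RED BLUE BLUE RED RED RED via {L|R} + simplicity:
step 1: add BLUE to get B; options L={ 0 } R={ · } — 1
step 2: add RED to get BR; options L={ 0 } R={ 1 } — 1/2
step 3: add BLUE to get BRB; options L={ 0,1/2 } R={ 1 } — 3/4
step 4: add RED to get BRBR; options L={ 0,1/2 } R={ 3/4,1 } — 5/8
step 5: add BLUE to get BRBRB; options L={ 0,1/2,5/8 } R={ 3/4,1 } — 11/16
step 6: add BLUE to get BRBRBB; options L={ 0,1/2,5/8,11/16 } R={ 3/4,1 } — 23/32
step 7: add RED to get BRBRBBR; options L={ 0,1/2,5/8,11/16 } R={ 23/32,3/4,1 } — 45/64
step 8: add RED to get BRBRBBRR; options L={ 0,1/2,5/8,11/16 } R={ 45/64,23/32,3/4,1 } — 89/128
step 9: add RED to get BRBRBBRRR; options L={ 0,1/2,5/8,11/16 } R={ 89/128,45/64,23/32,3/4,1 } — 177/256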